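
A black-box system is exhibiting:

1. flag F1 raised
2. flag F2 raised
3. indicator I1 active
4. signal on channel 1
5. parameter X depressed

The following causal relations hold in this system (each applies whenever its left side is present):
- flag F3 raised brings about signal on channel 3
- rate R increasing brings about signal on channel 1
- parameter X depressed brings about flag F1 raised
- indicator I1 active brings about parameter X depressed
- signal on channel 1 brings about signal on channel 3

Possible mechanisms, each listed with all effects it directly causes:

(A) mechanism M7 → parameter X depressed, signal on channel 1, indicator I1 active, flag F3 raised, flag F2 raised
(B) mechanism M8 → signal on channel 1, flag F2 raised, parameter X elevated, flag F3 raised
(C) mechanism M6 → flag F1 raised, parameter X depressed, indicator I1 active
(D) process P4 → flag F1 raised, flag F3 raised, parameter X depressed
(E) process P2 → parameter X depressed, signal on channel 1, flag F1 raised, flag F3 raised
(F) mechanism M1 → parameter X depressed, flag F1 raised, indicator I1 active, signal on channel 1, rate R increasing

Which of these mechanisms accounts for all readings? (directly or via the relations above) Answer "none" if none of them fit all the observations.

Checking each candidate against the observations:
(A) mechanism M7 — flag F1 raised yes (by parameter X depressed → flag F1 raised); flag F2 raised yes; indicator I1 active yes; signal on channel 1 yes; parameter X depressed yes
(B) mechanism M8 — fails on flag F1 raised, indicator I1 active, parameter X depressed (predicts parameter X elevated, not parameter X depressed)
(C) mechanism M6 — flag F1 raised yes; flag F2 raised NO; indicator I1 active yes; signal on channel 1 NO; parameter X depressed yes
(D) process P4 — flag F1 raised yes; flag F2 raised NO; indicator I1 active NO; signal on channel 1 NO; parameter X depressed yes
(E) process P2 — flag F1 raised yes; flag F2 raised NO; indicator I1 active NO; signal on channel 1 yes; parameter X depressed yes
(F) mechanism M1 — flag F1 raised yes; flag F2 raised NO; indicator I1 active yes; signal on channel 1 yes; parameter X depressed yes
(A) is the only candidate with no mismatches.

A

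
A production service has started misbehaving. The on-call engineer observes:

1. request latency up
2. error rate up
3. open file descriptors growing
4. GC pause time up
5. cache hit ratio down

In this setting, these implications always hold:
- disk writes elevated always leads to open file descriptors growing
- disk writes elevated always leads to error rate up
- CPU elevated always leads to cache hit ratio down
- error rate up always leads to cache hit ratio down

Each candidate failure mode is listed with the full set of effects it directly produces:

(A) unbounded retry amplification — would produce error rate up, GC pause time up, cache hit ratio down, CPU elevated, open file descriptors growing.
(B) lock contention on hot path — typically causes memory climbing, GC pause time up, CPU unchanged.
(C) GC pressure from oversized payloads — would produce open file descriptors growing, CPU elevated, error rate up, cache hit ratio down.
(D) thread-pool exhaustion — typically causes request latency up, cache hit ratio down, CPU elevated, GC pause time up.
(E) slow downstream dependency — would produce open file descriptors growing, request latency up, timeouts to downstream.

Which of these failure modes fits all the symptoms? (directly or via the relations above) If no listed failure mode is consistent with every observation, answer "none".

none

Testing each hypothesis:
(A) unbounded retry amplification — does not account for request latency up
(B) lock contention on hot path — request latency up ✗; error rate up ✗; open file descriptors growing ✗; GC pause time up ✓; cache hit ratio down ✗
(C) GC pressure from oversized payloads — request latency up ✗; error rate up ✓; open file descriptors growing ✓; GC pause time up ✗; cache hit ratio down ✓
(D) thread-pool exhaustion — does not account for error rate up, open file descriptors growing
(E) slow downstream dependency — does not account for error rate up, GC pause time up, cache hit ratio down
None of the listed candidates fits everything.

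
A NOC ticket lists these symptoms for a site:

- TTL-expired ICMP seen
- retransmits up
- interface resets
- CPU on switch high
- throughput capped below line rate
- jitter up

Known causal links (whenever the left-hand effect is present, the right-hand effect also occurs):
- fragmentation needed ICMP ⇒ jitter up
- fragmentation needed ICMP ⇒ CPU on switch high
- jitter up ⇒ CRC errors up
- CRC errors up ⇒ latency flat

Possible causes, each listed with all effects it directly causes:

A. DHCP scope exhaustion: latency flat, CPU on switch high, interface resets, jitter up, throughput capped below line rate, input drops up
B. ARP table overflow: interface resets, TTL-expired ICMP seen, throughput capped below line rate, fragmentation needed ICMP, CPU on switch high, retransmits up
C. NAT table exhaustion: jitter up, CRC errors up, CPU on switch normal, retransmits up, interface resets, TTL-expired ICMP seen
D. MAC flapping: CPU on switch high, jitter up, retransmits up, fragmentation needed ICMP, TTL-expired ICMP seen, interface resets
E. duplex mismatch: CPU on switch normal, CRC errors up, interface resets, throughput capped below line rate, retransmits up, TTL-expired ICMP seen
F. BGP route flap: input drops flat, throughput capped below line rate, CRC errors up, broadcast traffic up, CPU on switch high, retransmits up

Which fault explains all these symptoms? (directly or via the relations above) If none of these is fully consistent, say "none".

B

Testing each hypothesis:
(A) DHCP scope exhaustion — does not account for TTL-expired ICMP seen, retransmits up
(B) ARP table overflow — TTL-expired ICMP seen ✓; retransmits up ✓; interface resets ✓; CPU on switch high ✓; throughput capped below line rate ✓; jitter up ✓ (through fragmentation needed ICMP → jitter up)
(C) NAT table exhaustion — fails on CPU on switch high, throughput capped below line rate (predicts CPU on switch normal, not CPU on switch high)
(D) MAC flapping — TTL-expired ICMP seen ✓; retransmits up ✓; interface resets ✓; CPU on switch high ✓; throughput capped below line rate ✗; jitter up ✓
(E) duplex mismatch — TTL-expired ICMP seen ✓; retransmits up ✓; interface resets ✓; CPU on switch high ✗; throughput capped below line rate ✓; jitter up ✗
(F) BGP route flap — does not account for TTL-expired ICMP seen, interface resets, jitter up
Only (B) is consistent with every observation.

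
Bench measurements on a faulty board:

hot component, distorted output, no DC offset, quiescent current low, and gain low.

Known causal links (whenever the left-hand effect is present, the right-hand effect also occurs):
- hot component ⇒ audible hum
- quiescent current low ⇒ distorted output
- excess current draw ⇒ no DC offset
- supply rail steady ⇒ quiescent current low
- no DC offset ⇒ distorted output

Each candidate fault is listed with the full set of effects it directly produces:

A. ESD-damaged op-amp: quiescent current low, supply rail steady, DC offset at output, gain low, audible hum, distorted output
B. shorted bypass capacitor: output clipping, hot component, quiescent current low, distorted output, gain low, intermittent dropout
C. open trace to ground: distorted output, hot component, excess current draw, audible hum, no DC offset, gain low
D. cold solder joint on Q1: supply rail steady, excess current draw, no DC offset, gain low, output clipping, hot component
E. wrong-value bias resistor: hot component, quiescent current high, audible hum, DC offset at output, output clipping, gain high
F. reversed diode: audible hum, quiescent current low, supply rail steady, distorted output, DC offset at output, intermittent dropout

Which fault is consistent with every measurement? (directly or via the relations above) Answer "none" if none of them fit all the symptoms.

D

Testing each hypothesis:
(A) ESD-damaged op-amp — hot component -; distorted output +; no DC offset -; quiescent current low +; gain low +
(B) shorted bypass capacitor — does not account for no DC offset
(C) open trace to ground — does not account for quiescent current low
(D) cold solder joint on Q1 — hot component +; distorted output + (via no DC offset → distorted output); no DC offset +; quiescent current low + (via supply rail steady → quiescent current low); gain low +
(E) wrong-value bias resistor — fails on distorted output, no DC offset, quiescent current low, gain low (predicts DC offset at output, not no DC offset; predicts quiescent current high, not quiescent current low; predicts gain high, not gain low)
(F) reversed diode — fails on hot component, no DC offset, gain low (predicts DC offset at output, not no DC offset)
(D) is the only candidate with no mismatches.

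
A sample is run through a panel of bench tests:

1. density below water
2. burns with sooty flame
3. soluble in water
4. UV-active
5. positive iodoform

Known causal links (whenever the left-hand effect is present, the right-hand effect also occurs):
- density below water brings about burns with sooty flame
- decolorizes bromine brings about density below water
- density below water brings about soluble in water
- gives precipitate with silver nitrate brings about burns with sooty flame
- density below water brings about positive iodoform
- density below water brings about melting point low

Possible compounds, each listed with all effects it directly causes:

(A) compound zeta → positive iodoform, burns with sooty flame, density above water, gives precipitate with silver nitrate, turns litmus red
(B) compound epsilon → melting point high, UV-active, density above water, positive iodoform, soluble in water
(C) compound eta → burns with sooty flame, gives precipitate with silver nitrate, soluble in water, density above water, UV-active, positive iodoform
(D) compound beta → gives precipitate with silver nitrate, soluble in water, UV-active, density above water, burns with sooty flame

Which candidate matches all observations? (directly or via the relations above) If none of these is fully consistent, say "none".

Testing each hypothesis:
(A) compound zeta — density below water -; burns with sooty flame +; soluble in water -; UV-active -; positive iodoform +
(B) compound epsilon — fails on density below water, burns with sooty flame (predicts density above water, not density below water)
(C) compound eta — fails on density below water (predicts density above water, not density below water)
(D) compound beta — density below water -; burns with sooty flame +; soluble in water +; UV-active +; positive iodoform -
No candidate is consistent with all observations.

none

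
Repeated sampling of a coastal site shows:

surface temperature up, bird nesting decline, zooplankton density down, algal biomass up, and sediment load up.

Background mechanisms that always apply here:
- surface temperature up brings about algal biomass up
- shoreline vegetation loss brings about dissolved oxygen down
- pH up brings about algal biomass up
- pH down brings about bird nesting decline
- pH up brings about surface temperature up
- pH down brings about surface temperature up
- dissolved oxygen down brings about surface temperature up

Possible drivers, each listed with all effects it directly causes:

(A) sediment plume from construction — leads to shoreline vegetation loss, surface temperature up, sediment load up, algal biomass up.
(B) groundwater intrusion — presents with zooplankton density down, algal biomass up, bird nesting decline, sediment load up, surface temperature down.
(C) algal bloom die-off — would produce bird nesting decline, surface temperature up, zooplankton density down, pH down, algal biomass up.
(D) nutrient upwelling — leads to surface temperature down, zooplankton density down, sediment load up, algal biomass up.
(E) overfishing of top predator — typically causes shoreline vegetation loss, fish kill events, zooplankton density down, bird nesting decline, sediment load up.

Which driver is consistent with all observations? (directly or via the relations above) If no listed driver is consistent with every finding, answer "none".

Testing each hypothesis:
(A) sediment plume from construction — surface temperature up +; bird nesting decline -; zooplankton density down -; algal biomass up +; sediment load up +
(B) groundwater intrusion — fails on surface temperature up (predicts surface temperature down, not surface temperature up)
(C) algal bloom die-off — surface temperature up +; bird nesting decline +; zooplankton density down +; algal biomass up +; sediment load up -
(D) nutrient upwelling — fails on surface temperature up, bird nesting decline (predicts surface temperature down, not surface temperature up)
(E) overfishing of top predator — surface temperature up + (by shoreline vegetation loss → dissolved oxygen down → surface temperature up); bird nesting decline +; zooplankton density down +; algal biomass up + (by shoreline vegetation loss → dissolved oxygen down → surface temperature up → algal biomass up); sediment load up +
(E) alone accounts for all the evidence.

E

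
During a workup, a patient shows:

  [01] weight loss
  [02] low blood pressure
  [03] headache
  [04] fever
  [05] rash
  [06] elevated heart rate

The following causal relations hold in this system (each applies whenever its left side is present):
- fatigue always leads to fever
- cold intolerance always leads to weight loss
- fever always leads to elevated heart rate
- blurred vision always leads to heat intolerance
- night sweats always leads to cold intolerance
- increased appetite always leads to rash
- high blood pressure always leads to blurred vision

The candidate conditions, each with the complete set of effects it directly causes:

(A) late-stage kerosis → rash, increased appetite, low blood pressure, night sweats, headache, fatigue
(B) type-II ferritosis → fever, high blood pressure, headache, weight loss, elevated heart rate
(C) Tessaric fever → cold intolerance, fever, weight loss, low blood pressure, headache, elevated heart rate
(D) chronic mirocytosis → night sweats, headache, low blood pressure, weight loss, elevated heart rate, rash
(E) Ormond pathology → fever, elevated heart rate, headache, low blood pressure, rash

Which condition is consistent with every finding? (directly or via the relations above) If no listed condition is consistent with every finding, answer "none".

Checking each candidate against the observations:
(A) late-stage kerosis — accounts for every observation (weight loss through night sweats → cold intolerance → weight loss)
(B) type-II ferritosis — fails on low blood pressure, rash (predicts high blood pressure, not low blood pressure)
(C) Tessaric fever — does not account for rash
(D) chronic mirocytosis — weight loss ✓; low blood pressure ✓; headache ✓; fever ✗; rash ✓; elevated heart rate ✓
(E) Ormond pathology — weight loss ✗; low blood pressure ✓; headache ✓; fever ✓; rash ✓; elevated heart rate ✓
Only (A) is consistent with every observation.

A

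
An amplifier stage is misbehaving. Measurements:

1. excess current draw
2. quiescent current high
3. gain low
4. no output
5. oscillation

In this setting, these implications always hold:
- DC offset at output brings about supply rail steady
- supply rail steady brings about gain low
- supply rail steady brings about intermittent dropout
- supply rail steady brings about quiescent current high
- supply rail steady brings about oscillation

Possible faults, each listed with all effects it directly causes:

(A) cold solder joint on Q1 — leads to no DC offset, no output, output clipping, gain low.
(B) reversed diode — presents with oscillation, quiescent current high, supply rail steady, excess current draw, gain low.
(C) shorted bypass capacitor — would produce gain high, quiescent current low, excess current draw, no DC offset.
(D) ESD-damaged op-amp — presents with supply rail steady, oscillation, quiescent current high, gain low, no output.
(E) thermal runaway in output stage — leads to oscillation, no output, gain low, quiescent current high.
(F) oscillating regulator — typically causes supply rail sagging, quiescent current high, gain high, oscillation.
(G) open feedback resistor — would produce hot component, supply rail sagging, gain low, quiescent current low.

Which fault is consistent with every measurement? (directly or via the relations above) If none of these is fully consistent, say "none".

For each candidate, compare predicted effects to what was observed:
(A) cold solder joint on Q1 — excess current draw ✗; quiescent current high ✗; gain low ✓; no output ✓; oscillation ✗
(B) reversed diode — excess current draw ✓; quiescent current high ✓; gain low ✓; no output ✗; oscillation ✓
(C) shorted bypass capacitor — excess current draw ✓; quiescent current high ✗; gain low ✗; no output ✗; oscillation ✗
(D) ESD-damaged op-amp — does not account for excess current draw
(E) thermal runaway in output stage — excess current draw ✗; quiescent current high ✓; gain low ✓; no output ✓; oscillation ✓
(F) oscillating regulator — excess current draw ✗; quiescent current high ✓; gain low ✗; no output ✗; oscillation ✓
(G) open feedback resistor — excess current draw ✗; quiescent current high ✗; gain low ✓; no output ✗; oscillation ✗
No candidate is consistent with all observations.

none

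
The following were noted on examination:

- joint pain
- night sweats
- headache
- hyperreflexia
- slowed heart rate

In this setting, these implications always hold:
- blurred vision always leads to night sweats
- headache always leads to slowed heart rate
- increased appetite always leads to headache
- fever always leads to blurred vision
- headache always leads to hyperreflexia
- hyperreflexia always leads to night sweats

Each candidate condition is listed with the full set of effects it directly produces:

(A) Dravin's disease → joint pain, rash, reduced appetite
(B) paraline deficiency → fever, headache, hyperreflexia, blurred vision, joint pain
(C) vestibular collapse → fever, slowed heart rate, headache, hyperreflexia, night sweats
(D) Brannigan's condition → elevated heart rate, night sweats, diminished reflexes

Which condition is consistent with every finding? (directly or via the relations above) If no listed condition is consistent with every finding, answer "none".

Checking each candidate against the observations:
(A) Dravin's disease — does not account for night sweats, headache, hyperreflexia, slowed heart rate
(B) paraline deficiency — joint pain +; night sweats + (through hyperreflexia → night sweats); headache +; hyperreflexia +; slowed heart rate + (through headache → slowed heart rate)
(C) vestibular collapse — joint pain -; night sweats +; headache +; hyperreflexia +; slowed heart rate +
(D) Brannigan's condition — joint pain -; night sweats +; headache -; hyperreflexia -; slowed heart rate -
(B) alone accounts for all the evidence.

B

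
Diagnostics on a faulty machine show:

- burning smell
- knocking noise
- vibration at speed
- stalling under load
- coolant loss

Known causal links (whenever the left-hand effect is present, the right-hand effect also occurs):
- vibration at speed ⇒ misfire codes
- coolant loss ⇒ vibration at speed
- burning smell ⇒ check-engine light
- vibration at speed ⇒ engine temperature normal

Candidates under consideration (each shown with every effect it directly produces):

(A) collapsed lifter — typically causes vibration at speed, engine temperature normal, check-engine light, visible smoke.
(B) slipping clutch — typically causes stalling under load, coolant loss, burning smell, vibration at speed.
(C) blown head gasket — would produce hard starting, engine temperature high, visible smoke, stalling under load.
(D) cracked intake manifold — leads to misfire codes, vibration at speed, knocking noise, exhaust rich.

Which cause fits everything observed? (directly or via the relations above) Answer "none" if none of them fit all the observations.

Per-candidate check:
(A) collapsed lifter — burning smell miss; knocking noise miss; vibration at speed match; stalling under load miss; coolant loss miss
(B) slipping clutch — burning smell match; knocking noise miss; vibration at speed match; stalling under load match; coolant loss match
(C) blown head gasket — burning smell miss; knocking noise miss; vibration at speed miss; stalling under load match; coolant loss miss
(D) cracked intake manifold — burning smell miss; knocking noise match; vibration at speed match; stalling under load miss; coolant loss miss
None of the listed candidates fits everything.

none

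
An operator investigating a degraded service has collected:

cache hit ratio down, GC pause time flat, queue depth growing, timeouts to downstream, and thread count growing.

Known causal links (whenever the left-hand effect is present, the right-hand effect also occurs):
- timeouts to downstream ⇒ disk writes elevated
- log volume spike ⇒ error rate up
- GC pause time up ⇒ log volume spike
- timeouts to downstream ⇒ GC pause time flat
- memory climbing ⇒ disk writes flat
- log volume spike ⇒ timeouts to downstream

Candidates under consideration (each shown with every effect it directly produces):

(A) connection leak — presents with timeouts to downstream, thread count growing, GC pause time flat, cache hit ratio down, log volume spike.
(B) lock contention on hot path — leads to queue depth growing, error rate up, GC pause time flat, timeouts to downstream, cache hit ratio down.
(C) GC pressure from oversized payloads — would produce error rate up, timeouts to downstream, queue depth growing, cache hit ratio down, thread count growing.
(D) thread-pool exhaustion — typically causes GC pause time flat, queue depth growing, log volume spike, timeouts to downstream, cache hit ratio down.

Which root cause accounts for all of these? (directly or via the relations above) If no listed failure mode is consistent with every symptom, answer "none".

Checking each candidate against the observations:
(A) connection leak — cache hit ratio down yes; GC pause time flat yes; queue depth growing NO; timeouts to downstream yes; thread count growing yes
(B) lock contention on hot path — does not account for thread count growing
(C) GC pressure from oversized payloads — cache hit ratio down yes; GC pause time flat yes (through timeouts to downstream → GC pause time flat); queue depth growing yes; timeouts to downstream yes; thread count growing yes
(D) thread-pool exhaustion — cache hit ratio down yes; GC pause time flat yes; queue depth growing yes; timeouts to downstream yes; thread count growing NO
Only (C) is consistent with every observation.

C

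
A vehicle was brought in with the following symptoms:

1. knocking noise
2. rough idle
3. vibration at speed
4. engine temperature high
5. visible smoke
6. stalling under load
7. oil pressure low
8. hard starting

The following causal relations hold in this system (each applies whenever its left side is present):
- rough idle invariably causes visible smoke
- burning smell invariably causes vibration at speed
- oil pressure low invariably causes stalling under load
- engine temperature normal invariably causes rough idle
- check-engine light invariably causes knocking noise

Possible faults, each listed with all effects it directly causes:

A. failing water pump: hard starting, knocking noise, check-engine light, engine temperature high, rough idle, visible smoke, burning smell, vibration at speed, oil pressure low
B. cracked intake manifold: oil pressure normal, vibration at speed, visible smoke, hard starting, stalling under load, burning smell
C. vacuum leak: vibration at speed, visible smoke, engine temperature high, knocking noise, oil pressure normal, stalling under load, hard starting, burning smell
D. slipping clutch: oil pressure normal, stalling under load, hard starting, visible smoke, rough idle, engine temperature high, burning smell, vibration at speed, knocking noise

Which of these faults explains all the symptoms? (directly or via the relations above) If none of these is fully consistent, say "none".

A

For each candidate, compare predicted effects to what was observed:
(A) failing water pump — knocking noise ✓; rough idle ✓; vibration at speed ✓; engine temperature high ✓; visible smoke ✓; stalling under load ✓ (via oil pressure low → stalling under load); oil pressure low ✓; hard starting ✓
(B) cracked intake manifold — fails on knocking noise, rough idle, engine temperature high, oil pressure low (predicts oil pressure normal, not oil pressure low)
(C) vacuum leak — knocking noise ✓; rough idle ✗; vibration at speed ✓; engine temperature high ✓; visible smoke ✓; stalling under load ✓; oil pressure low ✗; hard starting ✓
(D) slipping clutch — knocking noise ✓; rough idle ✓; vibration at speed ✓; engine temperature high ✓; visible smoke ✓; stalling under load ✓; oil pressure low ✗; hard starting ✓
Only (A) is consistent with every observation.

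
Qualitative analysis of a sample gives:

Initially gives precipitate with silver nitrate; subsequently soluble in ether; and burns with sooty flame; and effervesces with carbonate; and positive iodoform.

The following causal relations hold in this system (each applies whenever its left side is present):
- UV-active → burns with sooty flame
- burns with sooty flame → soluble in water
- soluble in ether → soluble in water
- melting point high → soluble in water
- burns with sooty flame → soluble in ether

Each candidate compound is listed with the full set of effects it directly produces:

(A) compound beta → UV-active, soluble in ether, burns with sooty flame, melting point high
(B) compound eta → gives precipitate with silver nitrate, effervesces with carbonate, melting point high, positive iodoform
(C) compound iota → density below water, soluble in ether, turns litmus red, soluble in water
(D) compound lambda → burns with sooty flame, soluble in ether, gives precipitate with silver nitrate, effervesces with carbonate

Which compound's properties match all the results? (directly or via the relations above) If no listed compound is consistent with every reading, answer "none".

none

Testing each hypothesis:
(A) compound beta — does not account for gives precipitate with silver nitrate, effervesces with carbonate, positive iodoform
(B) compound eta — does not account for soluble in ether, burns with sooty flame
(C) compound iota — gives precipitate with silver nitrate -; soluble in ether +; burns with sooty flame -; effervesces with carbonate -; positive iodoform -
(D) compound lambda — gives precipitate with silver nitrate +; soluble in ether +; burns with sooty flame +; effervesces with carbonate +; positive iodoform -
None of the listed candidates fits everything.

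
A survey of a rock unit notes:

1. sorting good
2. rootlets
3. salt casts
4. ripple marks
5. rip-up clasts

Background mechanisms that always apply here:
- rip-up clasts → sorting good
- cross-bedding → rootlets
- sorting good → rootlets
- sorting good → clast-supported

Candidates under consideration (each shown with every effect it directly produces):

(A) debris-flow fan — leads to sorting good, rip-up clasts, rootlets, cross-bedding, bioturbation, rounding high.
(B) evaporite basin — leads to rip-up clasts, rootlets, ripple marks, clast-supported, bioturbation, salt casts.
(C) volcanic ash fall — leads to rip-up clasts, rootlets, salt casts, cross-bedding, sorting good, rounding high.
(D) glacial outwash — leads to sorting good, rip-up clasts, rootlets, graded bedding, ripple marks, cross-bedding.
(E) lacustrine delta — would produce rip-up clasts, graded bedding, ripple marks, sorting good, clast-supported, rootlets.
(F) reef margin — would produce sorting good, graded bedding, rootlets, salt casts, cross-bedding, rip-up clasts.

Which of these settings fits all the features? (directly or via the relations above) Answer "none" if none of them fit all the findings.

Testing each hypothesis:
(A) debris-flow fan — does not account for salt casts, ripple marks
(B) evaporite basin — sorting good match (via rip-up clasts → sorting good); rootlets match; salt casts match; ripple marks match; rip-up clasts match
(C) volcanic ash fall — does not account for ripple marks
(D) glacial outwash — does not account for salt casts
(E) lacustrine delta — sorting good match; rootlets match; salt casts miss; ripple marks match; rip-up clasts match
(F) reef margin — sorting good match; rootlets match; salt casts match; ripple marks miss; rip-up clasts match
(B) is the only candidate with no mismatches.

B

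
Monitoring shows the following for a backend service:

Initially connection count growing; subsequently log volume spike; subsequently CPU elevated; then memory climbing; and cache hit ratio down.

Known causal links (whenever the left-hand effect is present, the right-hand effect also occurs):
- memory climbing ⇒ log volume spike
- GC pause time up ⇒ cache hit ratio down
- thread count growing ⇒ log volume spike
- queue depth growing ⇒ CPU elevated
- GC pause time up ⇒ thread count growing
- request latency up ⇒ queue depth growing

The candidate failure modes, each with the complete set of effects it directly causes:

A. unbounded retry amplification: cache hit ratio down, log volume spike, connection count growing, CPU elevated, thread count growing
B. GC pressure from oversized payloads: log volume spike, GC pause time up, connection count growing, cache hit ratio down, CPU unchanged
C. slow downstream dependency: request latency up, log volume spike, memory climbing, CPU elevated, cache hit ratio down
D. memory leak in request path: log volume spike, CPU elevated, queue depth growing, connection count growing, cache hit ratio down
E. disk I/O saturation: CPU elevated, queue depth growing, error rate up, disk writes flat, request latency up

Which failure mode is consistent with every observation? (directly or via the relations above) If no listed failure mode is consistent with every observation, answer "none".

none

For each candidate, compare predicted effects to what was observed:
(A) unbounded retry amplification — does not account for memory climbing
(B) GC pressure from oversized payloads — fails on CPU elevated, memory climbing (predicts CPU unchanged, not CPU elevated)
(C) slow downstream dependency — does not account for connection count growing
(D) memory leak in request path — connection count growing match; log volume spike match; CPU elevated match; memory climbing miss; cache hit ratio down match
(E) disk I/O saturation — connection count growing miss; log volume spike miss; CPU elevated match; memory climbing miss; cache hit ratio down miss
No candidate is consistent with all observations.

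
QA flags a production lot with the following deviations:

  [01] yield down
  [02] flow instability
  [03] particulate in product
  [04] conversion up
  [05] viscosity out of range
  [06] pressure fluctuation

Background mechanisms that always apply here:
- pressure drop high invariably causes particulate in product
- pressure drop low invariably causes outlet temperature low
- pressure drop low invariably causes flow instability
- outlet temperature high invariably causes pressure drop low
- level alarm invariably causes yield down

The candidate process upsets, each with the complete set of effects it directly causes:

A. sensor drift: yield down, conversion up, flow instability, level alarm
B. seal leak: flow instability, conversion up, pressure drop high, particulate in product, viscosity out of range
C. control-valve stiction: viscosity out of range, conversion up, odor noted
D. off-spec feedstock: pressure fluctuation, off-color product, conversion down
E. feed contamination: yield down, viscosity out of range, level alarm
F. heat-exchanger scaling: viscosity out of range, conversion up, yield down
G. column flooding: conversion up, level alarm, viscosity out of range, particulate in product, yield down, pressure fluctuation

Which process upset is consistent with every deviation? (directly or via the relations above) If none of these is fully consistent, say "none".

Per-candidate check:
(A) sensor drift — does not account for particulate in product, viscosity out of range, pressure fluctuation
(B) seal leak — yield down -; flow instability +; particulate in product +; conversion up +; viscosity out of range +; pressure fluctuation -
(C) control-valve stiction — yield down -; flow instability -; particulate in product -; conversion up +; viscosity out of range +; pressure fluctuation -
(D) off-spec feedstock — fails on yield down, flow instability, particulate in product, conversion up, viscosity out of range (predicts conversion down, not conversion up)
(E) feed contamination — does not account for flow instability, particulate in product, conversion up, pressure fluctuation
(F) heat-exchanger scaling — yield down +; flow instability -; particulate in product -; conversion up +; viscosity out of range +; pressure fluctuation -
(G) column flooding — does not account for flow instability
No candidate is consistent with all observations.

none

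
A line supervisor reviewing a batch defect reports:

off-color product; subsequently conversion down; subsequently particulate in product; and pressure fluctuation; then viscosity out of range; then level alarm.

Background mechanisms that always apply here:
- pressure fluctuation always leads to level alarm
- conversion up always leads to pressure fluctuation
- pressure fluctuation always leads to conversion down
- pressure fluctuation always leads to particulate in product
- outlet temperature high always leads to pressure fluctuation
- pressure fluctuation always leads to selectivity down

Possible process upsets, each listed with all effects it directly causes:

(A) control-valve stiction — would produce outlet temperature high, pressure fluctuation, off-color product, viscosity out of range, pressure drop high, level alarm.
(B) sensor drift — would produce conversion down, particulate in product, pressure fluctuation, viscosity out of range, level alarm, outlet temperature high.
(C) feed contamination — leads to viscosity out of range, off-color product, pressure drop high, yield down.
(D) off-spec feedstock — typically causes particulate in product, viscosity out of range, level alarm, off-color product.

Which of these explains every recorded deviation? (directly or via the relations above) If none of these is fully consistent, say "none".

A

Checking each candidate against the observations:
(A) control-valve stiction — accounts for every observation (conversion down via pressure fluctuation → conversion down)
(B) sensor drift — does not account for off-color product
(C) feed contamination — does not account for conversion down, particulate in product, pressure fluctuation, level alarm
(D) off-spec feedstock — off-color product +; conversion down -; particulate in product +; pressure fluctuation -; viscosity out of range +; level alarm +
(A) is the only candidate with no mismatches.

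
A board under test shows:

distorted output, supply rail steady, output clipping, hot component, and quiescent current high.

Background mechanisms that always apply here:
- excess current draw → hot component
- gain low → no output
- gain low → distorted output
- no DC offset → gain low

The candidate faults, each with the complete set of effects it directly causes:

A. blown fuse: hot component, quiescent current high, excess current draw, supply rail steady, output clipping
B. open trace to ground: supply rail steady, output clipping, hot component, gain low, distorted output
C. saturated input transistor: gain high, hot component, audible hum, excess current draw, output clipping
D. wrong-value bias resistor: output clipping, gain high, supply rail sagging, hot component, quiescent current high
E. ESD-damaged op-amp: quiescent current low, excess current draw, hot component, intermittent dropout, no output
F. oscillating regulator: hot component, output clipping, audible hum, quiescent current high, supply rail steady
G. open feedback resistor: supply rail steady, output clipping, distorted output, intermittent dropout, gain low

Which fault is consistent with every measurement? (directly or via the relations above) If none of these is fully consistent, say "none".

none

Per-candidate check:
(A) blown fuse — does not account for distorted output
(B) open trace to ground — distorted output yes; supply rail steady yes; output clipping yes; hot component yes; quiescent current high NO
(C) saturated input transistor — distorted output NO; supply rail steady NO; output clipping yes; hot component yes; quiescent current high NO
(D) wrong-value bias resistor — fails on distorted output, supply rail steady (predicts supply rail sagging, not supply rail steady)
(E) ESD-damaged op-amp — fails on distorted output, supply rail steady, output clipping, quiescent current high (predicts quiescent current low, not quiescent current high)
(F) oscillating regulator — distorted output NO; supply rail steady yes; output clipping yes; hot component yes; quiescent current high yes
(G) open feedback resistor — distorted output yes; supply rail steady yes; output clipping yes; hot component NO; quiescent current high NO
No candidate is consistent with all observations.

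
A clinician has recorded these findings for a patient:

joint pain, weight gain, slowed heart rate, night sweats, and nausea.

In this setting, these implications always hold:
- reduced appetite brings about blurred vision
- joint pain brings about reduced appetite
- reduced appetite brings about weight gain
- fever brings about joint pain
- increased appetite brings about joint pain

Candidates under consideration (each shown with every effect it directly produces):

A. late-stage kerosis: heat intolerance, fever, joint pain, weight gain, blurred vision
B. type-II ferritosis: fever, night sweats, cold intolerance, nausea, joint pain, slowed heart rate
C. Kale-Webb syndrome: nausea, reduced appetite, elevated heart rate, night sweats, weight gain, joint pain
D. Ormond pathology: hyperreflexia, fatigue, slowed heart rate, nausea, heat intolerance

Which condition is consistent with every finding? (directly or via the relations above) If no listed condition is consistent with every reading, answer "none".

B

Per-candidate check:
(A) late-stage kerosis — joint pain ✓; weight gain ✓; slowed heart rate ✗; night sweats ✗; nausea ✗
(B) type-II ferritosis — accounts for every observation (weight gain by joint pain → reduced appetite → weight gain)
(C) Kale-Webb syndrome — fails on slowed heart rate (predicts elevated heart rate, not slowed heart rate)
(D) Ormond pathology — does not account for joint pain, weight gain, night sweats
(B) alone accounts for all the evidence.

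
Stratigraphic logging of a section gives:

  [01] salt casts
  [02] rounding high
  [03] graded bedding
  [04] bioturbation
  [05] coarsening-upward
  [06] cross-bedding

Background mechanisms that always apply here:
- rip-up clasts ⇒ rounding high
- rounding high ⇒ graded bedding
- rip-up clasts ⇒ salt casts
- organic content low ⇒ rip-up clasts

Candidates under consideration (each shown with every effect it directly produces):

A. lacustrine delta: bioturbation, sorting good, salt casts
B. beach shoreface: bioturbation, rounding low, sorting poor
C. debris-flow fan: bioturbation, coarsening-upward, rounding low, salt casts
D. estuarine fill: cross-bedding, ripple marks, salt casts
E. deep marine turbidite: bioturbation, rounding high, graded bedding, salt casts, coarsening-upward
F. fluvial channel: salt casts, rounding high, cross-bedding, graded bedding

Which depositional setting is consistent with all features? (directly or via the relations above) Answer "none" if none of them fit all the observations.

Per-candidate check:
(A) lacustrine delta — salt casts match; rounding high miss; graded bedding miss; bioturbation match; coarsening-upward miss; cross-bedding miss
(B) beach shoreface — fails on salt casts, rounding high, graded bedding, coarsening-upward, cross-bedding (predicts rounding low, not rounding high)
(C) debris-flow fan — salt casts match; rounding high miss; graded bedding miss; bioturbation match; coarsening-upward match; cross-bedding miss
(D) estuarine fill — salt casts match; rounding high miss; graded bedding miss; bioturbation miss; coarsening-upward miss; cross-bedding match
(E) deep marine turbidite — salt casts match; rounding high match; graded bedding match; bioturbation match; coarsening-upward match; cross-bedding miss
(F) fluvial channel — does not account for bioturbation, coarsening-upward
None of the listed candidates fits everything.

none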